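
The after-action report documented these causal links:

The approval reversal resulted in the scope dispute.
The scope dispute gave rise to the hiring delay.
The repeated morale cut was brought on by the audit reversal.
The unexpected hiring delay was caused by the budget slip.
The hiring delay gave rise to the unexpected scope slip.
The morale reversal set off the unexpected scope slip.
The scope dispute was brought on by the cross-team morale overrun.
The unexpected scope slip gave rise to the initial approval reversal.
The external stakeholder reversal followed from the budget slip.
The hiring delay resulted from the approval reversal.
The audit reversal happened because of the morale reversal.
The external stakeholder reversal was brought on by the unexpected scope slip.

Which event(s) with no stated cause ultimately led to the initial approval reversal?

Tracing upstream from the initial approval reversal: the initial approval reversal ← the unexpected scope slip ← the morale reversal.
A separate upstream branch: the initial approval reversal ← the unexpected scope slip ← the hiring delay ← the scope dispute ← the cross-team morale overrun.
A separate upstream branch: the initial approval reversal ← the unexpected scope slip ← the hiring delay ← the approval reversal.
Each of those chain origins has no stated cause.

the approval reversal, the cross-team morale overrun, the morale reversal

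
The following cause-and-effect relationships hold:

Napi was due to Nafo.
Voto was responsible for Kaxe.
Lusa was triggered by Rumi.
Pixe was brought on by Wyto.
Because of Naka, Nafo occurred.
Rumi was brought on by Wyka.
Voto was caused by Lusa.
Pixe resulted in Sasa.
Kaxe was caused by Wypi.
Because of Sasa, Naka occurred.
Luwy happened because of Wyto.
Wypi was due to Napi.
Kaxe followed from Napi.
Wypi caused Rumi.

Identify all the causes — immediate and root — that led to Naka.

Immediate cause of Naka: Sasa.
Further upstream: Wyto, Pixe.

Pixe, Sasa, Wyto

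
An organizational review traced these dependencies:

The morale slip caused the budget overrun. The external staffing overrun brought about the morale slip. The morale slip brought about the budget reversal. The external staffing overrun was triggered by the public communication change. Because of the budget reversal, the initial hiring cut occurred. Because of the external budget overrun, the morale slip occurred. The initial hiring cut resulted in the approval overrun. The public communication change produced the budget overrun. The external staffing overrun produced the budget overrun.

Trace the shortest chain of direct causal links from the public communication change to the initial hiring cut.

the public communication change → the external staffing overrun
the external staffing overrun → the morale slip
the morale slip → the budget reversal
the budget reversal → the initial hiring cut
Length: 4 steps.

the public communication change → the external staffing overrun → the morale slip → the budget reversal → the initial hiring cut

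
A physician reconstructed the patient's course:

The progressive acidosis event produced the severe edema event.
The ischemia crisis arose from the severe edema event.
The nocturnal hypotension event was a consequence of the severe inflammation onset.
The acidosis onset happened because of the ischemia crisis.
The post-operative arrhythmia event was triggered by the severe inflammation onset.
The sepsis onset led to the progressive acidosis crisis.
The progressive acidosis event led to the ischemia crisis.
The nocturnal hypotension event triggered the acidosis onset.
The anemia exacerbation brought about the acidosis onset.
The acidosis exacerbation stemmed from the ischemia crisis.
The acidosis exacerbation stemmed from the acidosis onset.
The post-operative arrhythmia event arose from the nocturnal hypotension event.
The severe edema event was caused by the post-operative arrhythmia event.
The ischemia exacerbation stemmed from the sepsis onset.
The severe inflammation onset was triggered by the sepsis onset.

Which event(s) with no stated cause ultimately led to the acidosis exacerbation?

Tracing upstream from the acidosis exacerbation: the acidosis exacerbation ← the acidosis onset ← the nocturnal hypotension event ← the severe inflammation onset ← the sepsis onset.
A separate upstream branch: the acidosis exacerbation ← the acidosis onset ← the anemia exacerbation.
A separate upstream branch: the acidosis exacerbation ← the ischemia crisis ← the progressive acidosis event.
Each of those chain origins has no stated cause.

the anemia exacerbation, the progressive acidosis event, the sepsis onset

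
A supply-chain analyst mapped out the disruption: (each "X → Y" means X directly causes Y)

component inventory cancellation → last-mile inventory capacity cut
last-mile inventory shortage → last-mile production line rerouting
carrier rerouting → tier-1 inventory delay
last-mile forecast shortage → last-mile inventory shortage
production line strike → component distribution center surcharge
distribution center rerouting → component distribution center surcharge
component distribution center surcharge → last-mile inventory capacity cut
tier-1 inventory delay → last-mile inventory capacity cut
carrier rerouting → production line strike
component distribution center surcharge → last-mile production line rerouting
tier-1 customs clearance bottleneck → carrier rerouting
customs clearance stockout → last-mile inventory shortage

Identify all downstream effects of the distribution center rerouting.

the component distribution center surcharge, the last-mile inventory capacity cut, the last-mile production line rerouting

Direct effects: the component distribution center surcharge.
2 steps out: the last-mile production line rerouting, the last-mile inventory capacity cut.
Not reachable from it: the tier-1 customs clearance bottleneck, the carrier rerouting, the tier-1 inventory delay, the component inventory cancellation, the production line strike, the customs clearance stockout, the last-mile forecast shortage, the last-mile inventory shortage.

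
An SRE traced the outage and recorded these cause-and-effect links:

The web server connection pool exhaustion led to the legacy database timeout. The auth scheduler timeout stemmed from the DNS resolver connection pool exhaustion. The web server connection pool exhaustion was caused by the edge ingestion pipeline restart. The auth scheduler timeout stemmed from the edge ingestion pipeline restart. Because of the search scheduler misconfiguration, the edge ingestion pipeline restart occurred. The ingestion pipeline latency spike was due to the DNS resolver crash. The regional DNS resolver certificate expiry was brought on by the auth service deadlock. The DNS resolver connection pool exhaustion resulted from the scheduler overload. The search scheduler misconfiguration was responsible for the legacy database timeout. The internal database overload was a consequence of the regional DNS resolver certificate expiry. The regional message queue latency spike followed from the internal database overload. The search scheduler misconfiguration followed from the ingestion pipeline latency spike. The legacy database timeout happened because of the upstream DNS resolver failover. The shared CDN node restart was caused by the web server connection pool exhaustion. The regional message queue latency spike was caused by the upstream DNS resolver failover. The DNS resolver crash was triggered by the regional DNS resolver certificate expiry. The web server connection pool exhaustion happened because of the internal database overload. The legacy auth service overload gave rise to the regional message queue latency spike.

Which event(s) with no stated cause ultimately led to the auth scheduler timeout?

the auth service deadlock, the scheduler overload

Tracing upstream from the auth scheduler timeout: the auth scheduler timeout ← the edge ingestion pipeline restart ← the search scheduler misconfiguration ← the ingestion pipeline latency spike ← the DNS resolver crash ← the regional DNS resolver certificate expiry ← the auth service deadlock.
A separate upstream branch: the auth scheduler timeout ← the DNS resolver connection pool exhaustion ← the scheduler overload.
Each of those chain origins has no stated cause.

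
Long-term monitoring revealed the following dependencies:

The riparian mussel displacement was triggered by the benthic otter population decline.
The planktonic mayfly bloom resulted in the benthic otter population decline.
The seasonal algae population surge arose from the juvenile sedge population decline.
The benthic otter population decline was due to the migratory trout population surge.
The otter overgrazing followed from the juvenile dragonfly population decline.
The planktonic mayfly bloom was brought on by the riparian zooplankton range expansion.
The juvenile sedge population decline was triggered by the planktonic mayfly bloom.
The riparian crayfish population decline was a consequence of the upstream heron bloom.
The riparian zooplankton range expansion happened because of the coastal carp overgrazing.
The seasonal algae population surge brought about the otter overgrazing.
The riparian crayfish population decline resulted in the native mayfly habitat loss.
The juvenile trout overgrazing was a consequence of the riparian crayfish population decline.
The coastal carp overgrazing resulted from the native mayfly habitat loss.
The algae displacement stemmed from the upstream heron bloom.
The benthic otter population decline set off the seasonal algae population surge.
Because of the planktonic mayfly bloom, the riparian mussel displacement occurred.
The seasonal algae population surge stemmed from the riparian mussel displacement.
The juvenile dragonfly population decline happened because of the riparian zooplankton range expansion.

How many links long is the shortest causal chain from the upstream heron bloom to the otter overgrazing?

Shortest chain: the upstream heron bloom → the riparian crayfish population decline → the native mayfly habitat loss → the coastal carp overgrazing → the riparian zooplankton range expansion → the juvenile dragonfly population decline → the otter overgrazing.

6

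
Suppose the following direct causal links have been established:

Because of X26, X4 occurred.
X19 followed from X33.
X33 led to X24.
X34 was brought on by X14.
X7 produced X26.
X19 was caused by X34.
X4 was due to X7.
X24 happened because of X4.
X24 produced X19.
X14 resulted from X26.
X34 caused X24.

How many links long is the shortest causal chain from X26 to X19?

Shortest chain: X26 → X4 → X24 → X19.

3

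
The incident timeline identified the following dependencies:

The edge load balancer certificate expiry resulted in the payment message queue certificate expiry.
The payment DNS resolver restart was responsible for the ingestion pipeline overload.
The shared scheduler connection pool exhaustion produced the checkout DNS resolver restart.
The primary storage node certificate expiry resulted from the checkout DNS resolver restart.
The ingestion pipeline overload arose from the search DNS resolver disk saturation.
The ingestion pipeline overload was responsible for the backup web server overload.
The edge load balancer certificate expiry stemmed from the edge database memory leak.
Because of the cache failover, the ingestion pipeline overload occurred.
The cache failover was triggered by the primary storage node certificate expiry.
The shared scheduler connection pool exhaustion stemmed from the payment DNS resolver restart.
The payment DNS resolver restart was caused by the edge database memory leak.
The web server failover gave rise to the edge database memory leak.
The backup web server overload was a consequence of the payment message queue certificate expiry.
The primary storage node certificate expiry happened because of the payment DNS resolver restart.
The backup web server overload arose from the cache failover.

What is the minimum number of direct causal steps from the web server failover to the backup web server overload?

Shortest chain: the web server failover → the edge database memory leak → the payment DNS resolver restart → the ingestion pipeline overload → the backup web server overload.

4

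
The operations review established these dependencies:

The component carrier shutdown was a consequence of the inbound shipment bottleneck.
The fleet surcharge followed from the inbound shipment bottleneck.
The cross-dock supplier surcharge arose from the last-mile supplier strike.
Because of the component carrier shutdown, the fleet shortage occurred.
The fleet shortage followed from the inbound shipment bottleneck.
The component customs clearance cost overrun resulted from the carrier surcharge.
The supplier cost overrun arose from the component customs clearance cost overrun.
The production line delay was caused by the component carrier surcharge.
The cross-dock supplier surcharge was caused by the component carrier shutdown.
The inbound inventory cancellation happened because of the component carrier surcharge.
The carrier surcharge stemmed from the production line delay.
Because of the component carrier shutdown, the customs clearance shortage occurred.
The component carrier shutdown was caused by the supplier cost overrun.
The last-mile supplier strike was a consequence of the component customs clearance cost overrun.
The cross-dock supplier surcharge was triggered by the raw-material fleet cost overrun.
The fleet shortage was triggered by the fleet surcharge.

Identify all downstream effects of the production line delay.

the carrier surcharge, the component carrier shutdown, the component customs clearance cost overrun, the cross-dock supplier surcharge, the customs clearance shortage, the fleet shortage, the last-mile supplier strike, the supplier cost overrun

Direct effects: the carrier surcharge.
2 steps out: the component customs clearance cost overrun.
3 steps out: the last-mile supplier strike, the supplier cost overrun.
4 steps out: the component carrier shutdown, the cross-dock supplier surcharge.
5 steps out: the customs clearance shortage, the fleet shortage.
Not reachable from it: the component carrier surcharge, the raw-material fleet cost overrun, the inbound inventory cancellation, the inbound shipment bottleneck, the fleet surcharge.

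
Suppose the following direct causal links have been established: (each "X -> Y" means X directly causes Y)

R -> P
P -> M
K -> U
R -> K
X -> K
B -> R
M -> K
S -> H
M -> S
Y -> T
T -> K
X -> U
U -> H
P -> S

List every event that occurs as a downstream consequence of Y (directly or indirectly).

H, K, T, U

Direct effects: T.
2 steps out: K.
3 steps out: U.
4 steps out: H.
Not reachable from it: B, R, P, M, S, X.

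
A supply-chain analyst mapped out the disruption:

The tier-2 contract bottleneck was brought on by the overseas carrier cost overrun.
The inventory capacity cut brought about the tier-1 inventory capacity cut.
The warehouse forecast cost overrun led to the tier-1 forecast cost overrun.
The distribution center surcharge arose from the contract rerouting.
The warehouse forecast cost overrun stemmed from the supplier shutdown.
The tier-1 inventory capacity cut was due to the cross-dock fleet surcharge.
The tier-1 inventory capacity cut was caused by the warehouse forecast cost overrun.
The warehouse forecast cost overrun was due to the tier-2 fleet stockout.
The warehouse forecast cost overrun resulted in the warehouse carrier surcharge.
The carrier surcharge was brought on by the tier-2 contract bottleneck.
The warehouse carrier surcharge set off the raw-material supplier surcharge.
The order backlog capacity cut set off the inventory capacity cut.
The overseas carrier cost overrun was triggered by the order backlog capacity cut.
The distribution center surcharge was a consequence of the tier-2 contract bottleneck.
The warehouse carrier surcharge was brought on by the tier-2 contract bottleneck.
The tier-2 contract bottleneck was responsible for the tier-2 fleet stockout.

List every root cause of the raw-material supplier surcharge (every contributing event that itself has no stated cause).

the order backlog capacity cut, the supplier shutdown

Tracing upstream from the raw-material supplier surcharge: the raw-material supplier surcharge ← the warehouse carrier surcharge ← the warehouse forecast cost overrun ← the supplier shutdown.
A separate upstream branch: the raw-material supplier surcharge ← the warehouse carrier surcharge ← the tier-2 contract bottleneck ← the overseas carrier cost overrun ← the order backlog capacity cut.
Each of those chain origins has no stated cause.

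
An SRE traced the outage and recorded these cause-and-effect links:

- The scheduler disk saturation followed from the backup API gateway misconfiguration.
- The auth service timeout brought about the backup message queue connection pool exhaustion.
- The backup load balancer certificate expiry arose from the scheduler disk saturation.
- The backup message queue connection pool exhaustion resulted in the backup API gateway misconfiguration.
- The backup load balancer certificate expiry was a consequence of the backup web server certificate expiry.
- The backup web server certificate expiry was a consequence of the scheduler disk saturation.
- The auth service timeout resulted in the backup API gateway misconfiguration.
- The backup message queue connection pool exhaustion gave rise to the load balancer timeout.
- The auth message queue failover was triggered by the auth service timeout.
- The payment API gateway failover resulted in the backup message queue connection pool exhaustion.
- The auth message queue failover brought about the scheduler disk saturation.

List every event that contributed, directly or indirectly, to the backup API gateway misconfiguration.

the auth service timeout, the backup message queue connection pool exhaustion, the payment API gateway failover

Immediate causes of the backup API gateway misconfiguration: the auth service timeout, the backup message queue connection pool exhaustion.
Further upstream: the payment API gateway failover.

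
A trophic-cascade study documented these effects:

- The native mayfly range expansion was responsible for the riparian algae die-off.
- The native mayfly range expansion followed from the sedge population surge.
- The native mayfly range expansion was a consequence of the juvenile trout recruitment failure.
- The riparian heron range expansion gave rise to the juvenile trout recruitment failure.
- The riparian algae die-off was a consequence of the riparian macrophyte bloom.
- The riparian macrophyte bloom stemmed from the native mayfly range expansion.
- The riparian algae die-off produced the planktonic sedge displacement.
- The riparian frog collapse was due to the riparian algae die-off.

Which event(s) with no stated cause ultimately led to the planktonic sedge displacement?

Tracing upstream from the planktonic sedge displacement: the planktonic sedge displacement ← the riparian algae die-off ← the native mayfly range expansion ← the juvenile trout recruitment failure ← the riparian heron range expansion.
A separate upstream branch: the planktonic sedge displacement ← the riparian algae die-off ← the native mayfly range expansion ← the sedge population surge.
Each of those chain origins has no stated cause.

the riparian heron range expansion, the sedge population surge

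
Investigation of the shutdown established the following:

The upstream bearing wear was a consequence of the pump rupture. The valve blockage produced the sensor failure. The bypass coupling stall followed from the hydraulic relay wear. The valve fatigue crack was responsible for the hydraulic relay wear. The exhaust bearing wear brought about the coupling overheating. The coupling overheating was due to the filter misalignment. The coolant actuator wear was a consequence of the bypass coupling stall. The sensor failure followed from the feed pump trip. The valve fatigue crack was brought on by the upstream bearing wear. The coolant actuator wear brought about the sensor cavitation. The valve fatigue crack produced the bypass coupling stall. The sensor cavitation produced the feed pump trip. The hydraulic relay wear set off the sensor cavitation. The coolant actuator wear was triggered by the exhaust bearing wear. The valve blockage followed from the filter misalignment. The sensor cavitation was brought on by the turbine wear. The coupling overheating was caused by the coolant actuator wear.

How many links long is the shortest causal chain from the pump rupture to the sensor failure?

Shortest chain: the pump rupture → the upstream bearing wear → the valve fatigue crack → the hydraulic relay wear → the sensor cavitation → the feed pump trip → the sensor failure.

6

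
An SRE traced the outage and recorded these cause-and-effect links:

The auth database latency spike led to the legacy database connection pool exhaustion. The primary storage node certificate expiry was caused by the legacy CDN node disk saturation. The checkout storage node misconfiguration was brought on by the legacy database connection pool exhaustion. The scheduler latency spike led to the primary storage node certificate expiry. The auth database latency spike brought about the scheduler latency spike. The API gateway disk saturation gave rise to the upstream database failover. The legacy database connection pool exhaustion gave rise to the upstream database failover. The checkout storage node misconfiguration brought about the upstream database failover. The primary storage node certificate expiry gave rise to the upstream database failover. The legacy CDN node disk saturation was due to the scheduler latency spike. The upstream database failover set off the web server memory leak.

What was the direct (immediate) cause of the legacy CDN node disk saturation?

the scheduler latency spike

Upstream contributors include the auth database latency spike, but only the scheduler latency spike feeds directly into the legacy CDN node disk saturation.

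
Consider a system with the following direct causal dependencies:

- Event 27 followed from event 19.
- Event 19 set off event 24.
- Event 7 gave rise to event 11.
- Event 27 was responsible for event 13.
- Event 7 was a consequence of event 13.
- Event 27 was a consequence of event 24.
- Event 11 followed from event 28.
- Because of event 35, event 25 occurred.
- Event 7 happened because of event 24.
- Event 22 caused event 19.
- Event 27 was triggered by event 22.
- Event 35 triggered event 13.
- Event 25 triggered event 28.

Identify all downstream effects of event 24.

event 11, event 13, event 27, event 7

Direct effects: event 27, event 7.
2 steps out: event 13, event 11.
Not reachable from it: event 35, event 22, event 19, event 25, event 28.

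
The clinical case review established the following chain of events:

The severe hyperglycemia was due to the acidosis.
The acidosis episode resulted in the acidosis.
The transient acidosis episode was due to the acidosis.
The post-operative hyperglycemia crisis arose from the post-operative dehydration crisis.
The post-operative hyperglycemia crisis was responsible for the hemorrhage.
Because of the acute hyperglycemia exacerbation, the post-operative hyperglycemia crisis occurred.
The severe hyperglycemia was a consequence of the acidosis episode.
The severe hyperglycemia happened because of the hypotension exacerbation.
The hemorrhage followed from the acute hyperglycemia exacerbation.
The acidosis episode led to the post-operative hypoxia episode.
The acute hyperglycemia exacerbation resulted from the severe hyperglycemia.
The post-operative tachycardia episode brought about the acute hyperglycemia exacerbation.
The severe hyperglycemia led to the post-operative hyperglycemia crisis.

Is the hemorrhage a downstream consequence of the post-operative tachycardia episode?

There is a causal chain: the post-operative tachycardia episode → the acute hyperglycemia exacerbation → the hemorrhage.

Yes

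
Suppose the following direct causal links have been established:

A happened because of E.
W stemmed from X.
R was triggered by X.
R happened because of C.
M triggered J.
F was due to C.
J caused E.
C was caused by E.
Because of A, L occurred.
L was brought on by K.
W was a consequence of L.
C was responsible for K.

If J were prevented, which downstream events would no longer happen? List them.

A, C, E, F, K, L

Downstream of J: E, C, A, F, K, L, W, R.
Of those, still caused via another path: W, R.
The remainder have no surviving cause.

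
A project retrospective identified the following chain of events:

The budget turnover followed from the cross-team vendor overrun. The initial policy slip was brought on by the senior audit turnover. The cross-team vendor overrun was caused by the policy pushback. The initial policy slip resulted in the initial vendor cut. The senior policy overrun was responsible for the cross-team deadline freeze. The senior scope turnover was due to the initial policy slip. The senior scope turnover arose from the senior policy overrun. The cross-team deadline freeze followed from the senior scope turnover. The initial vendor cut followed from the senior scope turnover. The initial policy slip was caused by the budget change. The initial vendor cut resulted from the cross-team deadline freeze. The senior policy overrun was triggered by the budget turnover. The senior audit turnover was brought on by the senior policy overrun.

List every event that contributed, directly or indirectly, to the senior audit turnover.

the budget turnover, the cross-team vendor overrun, the policy pushback, the senior policy overrun

Immediate cause of the senior audit turnover: the senior policy overrun.
Further upstream: the policy pushback, the cross-team vendor overrun, the budget turnover.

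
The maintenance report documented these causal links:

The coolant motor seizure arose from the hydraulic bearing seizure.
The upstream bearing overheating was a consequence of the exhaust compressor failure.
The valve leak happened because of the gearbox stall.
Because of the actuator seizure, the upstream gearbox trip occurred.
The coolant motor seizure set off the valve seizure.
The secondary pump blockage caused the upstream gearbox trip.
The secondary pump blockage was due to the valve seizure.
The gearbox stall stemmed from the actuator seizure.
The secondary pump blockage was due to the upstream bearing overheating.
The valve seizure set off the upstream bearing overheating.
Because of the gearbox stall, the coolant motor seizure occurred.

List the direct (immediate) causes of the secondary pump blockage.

the upstream bearing overheating, the valve seizure

Upstream contributors include the actuator seizure, the exhaust compressor failure, the hydraulic bearing seizure, the gearbox stall, the coolant motor seizure, but only the upstream bearing overheating, the valve seizure feed directly into the secondary pump blockage.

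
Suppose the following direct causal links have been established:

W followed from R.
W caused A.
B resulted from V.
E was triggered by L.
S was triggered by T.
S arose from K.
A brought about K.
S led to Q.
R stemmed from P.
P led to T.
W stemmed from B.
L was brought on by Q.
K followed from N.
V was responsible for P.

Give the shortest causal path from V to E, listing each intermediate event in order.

V → P → T → S → Q → L → E

V → P
P → T
T → S
S → Q
Q → L
L → E
Length: 6 steps.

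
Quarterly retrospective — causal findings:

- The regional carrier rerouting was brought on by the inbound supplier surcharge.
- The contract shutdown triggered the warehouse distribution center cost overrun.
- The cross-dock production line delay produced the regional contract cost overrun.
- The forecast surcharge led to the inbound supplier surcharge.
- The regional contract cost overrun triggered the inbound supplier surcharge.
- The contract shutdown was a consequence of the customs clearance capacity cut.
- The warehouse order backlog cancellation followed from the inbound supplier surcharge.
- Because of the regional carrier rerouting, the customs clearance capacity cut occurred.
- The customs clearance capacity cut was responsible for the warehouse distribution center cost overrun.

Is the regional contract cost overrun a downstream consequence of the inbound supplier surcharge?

The inbound supplier surcharge leads to the regional carrier rerouting, the customs clearance capacity cut, the warehouse order backlog cancellation, the contract shutdown, the warehouse distribution center cost overrun; the regional contract cost overrun is not among them.

No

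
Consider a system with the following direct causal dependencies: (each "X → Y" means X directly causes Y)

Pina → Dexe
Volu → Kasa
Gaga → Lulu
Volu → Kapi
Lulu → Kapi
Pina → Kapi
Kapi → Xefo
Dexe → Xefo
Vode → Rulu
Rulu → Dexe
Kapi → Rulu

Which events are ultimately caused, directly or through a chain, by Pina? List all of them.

Dexe, Kapi, Rulu, Xefo

Direct effects: Kapi, Dexe.
2 steps out: Rulu, Xefo.
Not reachable from it: Volu, Kasa, Gaga, Lulu, Vode.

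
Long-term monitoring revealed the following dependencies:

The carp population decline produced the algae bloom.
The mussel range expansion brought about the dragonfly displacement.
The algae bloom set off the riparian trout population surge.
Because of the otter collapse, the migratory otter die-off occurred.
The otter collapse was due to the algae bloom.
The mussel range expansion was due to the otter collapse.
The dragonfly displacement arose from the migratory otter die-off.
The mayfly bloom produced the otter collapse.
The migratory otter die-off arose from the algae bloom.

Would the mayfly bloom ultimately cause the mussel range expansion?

There is a causal chain: the mayfly bloom → the otter collapse → the mussel range expansion.

Yes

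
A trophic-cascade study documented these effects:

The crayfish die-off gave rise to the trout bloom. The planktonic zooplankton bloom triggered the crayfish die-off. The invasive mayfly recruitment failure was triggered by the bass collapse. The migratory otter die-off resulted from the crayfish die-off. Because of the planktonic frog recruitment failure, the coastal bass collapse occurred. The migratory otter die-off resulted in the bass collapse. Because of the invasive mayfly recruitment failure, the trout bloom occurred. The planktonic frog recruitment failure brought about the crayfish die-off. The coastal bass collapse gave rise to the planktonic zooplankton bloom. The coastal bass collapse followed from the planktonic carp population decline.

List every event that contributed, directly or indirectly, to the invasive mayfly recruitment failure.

the bass collapse, the coastal bass collapse, the crayfish die-off, the migratory otter die-off, the planktonic carp population decline, the planktonic frog recruitment failure, the planktonic zooplankton bloom

Immediate cause of the invasive mayfly recruitment failure: the bass collapse.
Further upstream: the planktonic frog recruitment failure, the coastal bass collapse, the planktonic zooplankton bloom, the crayfish die-off, the migratory otter die-off, the planktonic carp population decline.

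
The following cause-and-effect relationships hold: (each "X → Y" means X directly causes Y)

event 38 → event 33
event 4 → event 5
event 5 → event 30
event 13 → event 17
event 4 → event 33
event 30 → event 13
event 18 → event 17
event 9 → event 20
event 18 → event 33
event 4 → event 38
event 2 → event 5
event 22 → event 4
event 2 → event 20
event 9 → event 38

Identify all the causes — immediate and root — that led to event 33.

event 18, event 22, event 38, event 4, event 9

Immediate causes of event 33: event 4, event 18, event 38.
Further upstream: event 9, event 22.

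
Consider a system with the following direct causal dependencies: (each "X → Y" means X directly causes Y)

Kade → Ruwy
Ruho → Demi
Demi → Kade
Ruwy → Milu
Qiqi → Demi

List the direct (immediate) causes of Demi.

Qiqi, Ruho → Demi with nothing further upstream stated.

Qiqi, Ruho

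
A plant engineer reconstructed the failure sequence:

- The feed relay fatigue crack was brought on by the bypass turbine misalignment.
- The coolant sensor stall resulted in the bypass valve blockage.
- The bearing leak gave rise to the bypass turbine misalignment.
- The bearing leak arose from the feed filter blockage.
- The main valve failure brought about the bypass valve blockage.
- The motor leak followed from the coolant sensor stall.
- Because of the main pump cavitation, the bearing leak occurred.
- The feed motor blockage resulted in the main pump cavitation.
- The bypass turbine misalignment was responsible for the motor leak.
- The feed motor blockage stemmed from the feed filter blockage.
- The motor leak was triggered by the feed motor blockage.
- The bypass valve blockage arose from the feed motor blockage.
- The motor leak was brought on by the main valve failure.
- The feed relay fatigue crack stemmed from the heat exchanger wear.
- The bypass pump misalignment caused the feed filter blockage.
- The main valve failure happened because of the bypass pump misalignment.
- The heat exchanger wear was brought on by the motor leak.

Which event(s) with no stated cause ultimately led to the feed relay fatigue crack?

the bypass pump misalignment, the coolant sensor stall

Tracing upstream from the feed relay fatigue crack: the feed relay fatigue crack ← the bypass turbine misalignment ← the bearing leak ← the feed filter blockage ← the bypass pump misalignment.
A separate upstream branch: the feed relay fatigue crack ← the heat exchanger wear ← the motor leak ← the coolant sensor stall.
Each of those chain origins has no stated cause.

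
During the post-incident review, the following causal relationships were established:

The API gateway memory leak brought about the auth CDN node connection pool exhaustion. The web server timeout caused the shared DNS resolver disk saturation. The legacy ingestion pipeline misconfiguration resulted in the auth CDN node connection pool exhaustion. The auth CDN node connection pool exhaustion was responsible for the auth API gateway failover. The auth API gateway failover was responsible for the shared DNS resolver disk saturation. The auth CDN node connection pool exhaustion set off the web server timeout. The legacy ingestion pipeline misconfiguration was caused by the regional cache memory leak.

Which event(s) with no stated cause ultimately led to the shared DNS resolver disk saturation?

Tracing upstream from the shared DNS resolver disk saturation: the shared DNS resolver disk saturation ← the web server timeout ← the auth CDN node connection pool exhaustion ← the legacy ingestion pipeline misconfiguration ← the regional cache memory leak.
A separate upstream branch: the shared DNS resolver disk saturation ← the web server timeout ← the auth CDN node connection pool exhaustion ← the API gateway memory leak.
Each of those chain origins has no stated cause.

the API gateway memory leak, the regional cache memory leak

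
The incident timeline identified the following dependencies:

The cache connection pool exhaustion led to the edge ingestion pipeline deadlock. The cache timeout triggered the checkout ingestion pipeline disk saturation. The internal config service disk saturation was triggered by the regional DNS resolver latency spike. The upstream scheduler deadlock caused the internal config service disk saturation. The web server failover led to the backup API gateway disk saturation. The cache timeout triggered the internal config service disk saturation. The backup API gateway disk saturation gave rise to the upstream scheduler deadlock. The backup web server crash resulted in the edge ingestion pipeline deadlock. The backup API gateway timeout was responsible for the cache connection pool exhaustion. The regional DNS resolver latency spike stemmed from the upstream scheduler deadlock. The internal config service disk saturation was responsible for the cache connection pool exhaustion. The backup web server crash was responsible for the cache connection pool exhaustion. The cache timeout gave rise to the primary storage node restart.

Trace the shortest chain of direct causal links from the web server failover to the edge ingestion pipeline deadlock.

the web server failover → the backup API gateway disk saturation
the backup API gateway disk saturation → the upstream scheduler deadlock
the upstream scheduler deadlock → the internal config service disk saturation
the internal config service disk saturation → the cache connection pool exhaustion
the cache connection pool exhaustion → the edge ingestion pipeline deadlock
Length: 5 steps.

the web server failover → the backup API gateway disk saturation → the upstream scheduler deadlock → the internal config service disk saturation → the cache connection pool exhaustion → the edge ingestion pipeline deadlock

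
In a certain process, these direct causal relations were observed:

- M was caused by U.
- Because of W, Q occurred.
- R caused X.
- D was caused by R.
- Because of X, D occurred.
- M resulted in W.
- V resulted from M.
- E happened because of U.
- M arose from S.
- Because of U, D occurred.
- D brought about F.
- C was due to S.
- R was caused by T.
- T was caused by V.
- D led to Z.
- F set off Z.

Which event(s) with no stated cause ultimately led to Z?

S, U

Tracing upstream from Z: Z ← D ← R ← T ← V ← M ← S.
A separate upstream branch: Z ← D ← U.
Each of those chain origins has no stated cause.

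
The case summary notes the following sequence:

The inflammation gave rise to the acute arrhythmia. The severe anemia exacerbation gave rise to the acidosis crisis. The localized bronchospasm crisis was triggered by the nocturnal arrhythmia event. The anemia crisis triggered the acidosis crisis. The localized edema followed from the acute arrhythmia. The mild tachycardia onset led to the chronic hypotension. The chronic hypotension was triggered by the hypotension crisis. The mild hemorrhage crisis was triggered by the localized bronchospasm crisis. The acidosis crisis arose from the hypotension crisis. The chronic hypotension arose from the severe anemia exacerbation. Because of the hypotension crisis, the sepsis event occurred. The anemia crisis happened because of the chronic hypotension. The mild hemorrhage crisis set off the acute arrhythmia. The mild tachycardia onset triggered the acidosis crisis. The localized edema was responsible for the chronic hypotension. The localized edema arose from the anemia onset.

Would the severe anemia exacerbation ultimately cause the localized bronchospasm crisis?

No

The severe anemia exacerbation leads to the chronic hypotension, the anemia crisis, the acidosis crisis; the localized bronchospasm crisis is not among them.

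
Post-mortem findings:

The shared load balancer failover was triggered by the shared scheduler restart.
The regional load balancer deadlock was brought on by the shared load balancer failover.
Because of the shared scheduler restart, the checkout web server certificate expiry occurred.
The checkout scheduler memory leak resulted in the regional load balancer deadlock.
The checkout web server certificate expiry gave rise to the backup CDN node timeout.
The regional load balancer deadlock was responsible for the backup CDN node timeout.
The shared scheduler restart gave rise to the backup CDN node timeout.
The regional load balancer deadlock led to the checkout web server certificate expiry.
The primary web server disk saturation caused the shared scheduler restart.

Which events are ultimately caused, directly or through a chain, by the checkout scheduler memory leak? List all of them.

the backup CDN node timeout, the checkout web server certificate expiry, the regional load balancer deadlock

Direct effects: the regional load balancer deadlock.
2 steps out: the checkout web server certificate expiry, the backup CDN node timeout.
Not reachable from it: the primary web server disk saturation, the shared scheduler restart, the shared load balancer failover.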